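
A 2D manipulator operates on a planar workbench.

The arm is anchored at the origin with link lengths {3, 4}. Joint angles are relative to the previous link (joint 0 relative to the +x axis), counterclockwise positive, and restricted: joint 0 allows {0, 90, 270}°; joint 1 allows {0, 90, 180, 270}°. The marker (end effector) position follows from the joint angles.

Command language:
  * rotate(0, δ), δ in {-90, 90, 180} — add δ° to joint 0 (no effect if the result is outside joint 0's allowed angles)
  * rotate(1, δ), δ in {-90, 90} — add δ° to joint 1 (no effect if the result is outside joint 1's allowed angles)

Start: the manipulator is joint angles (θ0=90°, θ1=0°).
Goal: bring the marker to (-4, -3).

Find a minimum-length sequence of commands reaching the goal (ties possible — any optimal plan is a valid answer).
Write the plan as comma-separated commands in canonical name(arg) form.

rotate(0, 180), rotate(1, -90)

initial: joint angles (θ0=90°, θ1=0°)
t=1 rotate(0, 180) ⇒ joint angles (θ0=270°, θ1=0°)
t=2 rotate(1, -90) ⇒ joint angles (θ0=270°, θ1=270°)
minimal: 2 command(s), checked below 2.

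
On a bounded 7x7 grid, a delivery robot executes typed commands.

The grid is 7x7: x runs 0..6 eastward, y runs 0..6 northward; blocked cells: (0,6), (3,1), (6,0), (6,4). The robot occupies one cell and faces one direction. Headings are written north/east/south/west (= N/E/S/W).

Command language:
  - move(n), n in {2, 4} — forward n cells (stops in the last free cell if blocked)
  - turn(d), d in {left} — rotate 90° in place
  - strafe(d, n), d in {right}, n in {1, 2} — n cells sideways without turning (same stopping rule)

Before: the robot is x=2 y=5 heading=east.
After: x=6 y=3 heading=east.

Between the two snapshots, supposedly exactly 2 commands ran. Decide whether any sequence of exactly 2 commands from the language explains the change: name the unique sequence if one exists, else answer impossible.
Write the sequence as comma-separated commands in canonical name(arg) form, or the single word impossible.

strafe(right, 2), move(4)

key: running move(4) before strafe(right, 2) would end elsewhere — order is forced
begin: x=2 y=5 heading=east
step 1 (strafe(right, 2)): x=2 y=3 heading=east
step 2 (move(4)): x=6 y=3 heading=east
uniquely the one of 25 2-step routes that fits.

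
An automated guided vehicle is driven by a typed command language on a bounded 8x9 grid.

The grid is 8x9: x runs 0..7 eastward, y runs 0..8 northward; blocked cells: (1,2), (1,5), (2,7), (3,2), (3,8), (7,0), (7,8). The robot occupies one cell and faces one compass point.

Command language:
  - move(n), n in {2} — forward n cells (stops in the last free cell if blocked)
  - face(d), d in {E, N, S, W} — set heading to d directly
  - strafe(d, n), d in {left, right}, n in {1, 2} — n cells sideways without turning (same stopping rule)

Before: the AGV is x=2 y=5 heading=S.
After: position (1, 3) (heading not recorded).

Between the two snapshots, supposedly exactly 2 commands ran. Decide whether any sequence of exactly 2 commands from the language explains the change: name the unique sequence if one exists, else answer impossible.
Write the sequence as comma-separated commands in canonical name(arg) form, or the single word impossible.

move(2), strafe(right, 1)

key: running strafe(right, 1) before move(2) would end elsewhere — order is forced
from: x=2 y=5 heading=S
[1] after move(2): x=2 y=3 heading=S
[2] after strafe(right, 1): x=1 y=3 heading=S
uniquely the one of 81 2-step routes that fits.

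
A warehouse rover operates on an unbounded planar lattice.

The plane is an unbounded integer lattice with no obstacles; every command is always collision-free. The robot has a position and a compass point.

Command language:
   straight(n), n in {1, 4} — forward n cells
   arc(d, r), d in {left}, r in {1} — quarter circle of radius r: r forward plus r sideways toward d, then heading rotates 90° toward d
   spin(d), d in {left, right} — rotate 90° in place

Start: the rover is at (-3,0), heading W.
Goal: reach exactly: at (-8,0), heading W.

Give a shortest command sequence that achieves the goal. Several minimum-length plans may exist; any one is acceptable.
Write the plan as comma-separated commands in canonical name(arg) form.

straight(1), straight(4)

begin: at (-3,0), heading W
1. straight(1) → at (-4,0), heading W
2. straight(4) → at (-8,0), heading W
minimal: 2 command(s), checked below 2.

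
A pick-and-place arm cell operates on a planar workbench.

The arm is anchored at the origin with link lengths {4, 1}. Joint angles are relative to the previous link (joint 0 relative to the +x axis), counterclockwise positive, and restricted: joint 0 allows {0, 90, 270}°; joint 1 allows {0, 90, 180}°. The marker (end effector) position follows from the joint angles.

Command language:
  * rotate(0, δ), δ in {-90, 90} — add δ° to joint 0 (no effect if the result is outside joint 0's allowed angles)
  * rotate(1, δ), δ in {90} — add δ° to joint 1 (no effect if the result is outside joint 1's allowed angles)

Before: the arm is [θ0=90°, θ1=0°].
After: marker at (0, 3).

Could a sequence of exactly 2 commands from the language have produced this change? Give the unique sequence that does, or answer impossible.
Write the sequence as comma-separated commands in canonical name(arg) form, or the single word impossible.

rotate(1, 90), rotate(1, 90)

t0: [θ0=90°, θ1=0°]
t=1 rotate(1, 90) ⇒ [θ0=90°, θ1=90°]
t=2 rotate(1, 90) ⇒ [θ0=90°, θ1=180°]
uniquely the one of 9 2-step routes that fits.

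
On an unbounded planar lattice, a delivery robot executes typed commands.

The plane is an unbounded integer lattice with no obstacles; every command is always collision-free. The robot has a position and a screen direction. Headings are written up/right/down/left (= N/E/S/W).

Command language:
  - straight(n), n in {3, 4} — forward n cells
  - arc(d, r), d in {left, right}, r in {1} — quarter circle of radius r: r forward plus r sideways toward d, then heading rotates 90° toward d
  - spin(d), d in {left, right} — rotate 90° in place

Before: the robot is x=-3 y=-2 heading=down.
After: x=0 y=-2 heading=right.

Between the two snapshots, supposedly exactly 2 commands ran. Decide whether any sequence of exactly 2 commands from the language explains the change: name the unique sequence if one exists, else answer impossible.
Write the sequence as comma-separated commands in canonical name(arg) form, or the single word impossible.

key: cell and facing (now E) both changed — the 2 commands mix motion and turning
t0: x=-3 y=-2 heading=down
t=1 spin(left) ⇒ x=-3 y=-2 heading=right
t=2 straight(3) ⇒ x=0 y=-2 heading=right
uniquely the one of 36 2-step routes that fits.

spin(left), straight(3)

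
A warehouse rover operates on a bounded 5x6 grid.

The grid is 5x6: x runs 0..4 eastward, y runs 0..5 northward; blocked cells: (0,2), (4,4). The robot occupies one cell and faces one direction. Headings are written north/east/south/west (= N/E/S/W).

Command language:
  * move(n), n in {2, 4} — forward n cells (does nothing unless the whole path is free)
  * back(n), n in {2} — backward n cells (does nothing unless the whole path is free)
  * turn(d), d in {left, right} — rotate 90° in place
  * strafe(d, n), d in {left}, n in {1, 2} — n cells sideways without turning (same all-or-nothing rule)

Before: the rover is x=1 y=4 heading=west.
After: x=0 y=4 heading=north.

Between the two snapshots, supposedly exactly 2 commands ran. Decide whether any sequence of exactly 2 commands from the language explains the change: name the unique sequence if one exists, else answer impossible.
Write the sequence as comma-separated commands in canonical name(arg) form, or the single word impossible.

turn(right), strafe(left, 1)

key: position moved to (0,4) AND the heading swung to N — translation plus rotation needed
begin: x=1 y=4 heading=west
1. turn(right) → x=1 y=4 heading=north
2. strafe(left, 1) → x=0 y=4 heading=north
uniquely the one of 49 2-step routes that fits.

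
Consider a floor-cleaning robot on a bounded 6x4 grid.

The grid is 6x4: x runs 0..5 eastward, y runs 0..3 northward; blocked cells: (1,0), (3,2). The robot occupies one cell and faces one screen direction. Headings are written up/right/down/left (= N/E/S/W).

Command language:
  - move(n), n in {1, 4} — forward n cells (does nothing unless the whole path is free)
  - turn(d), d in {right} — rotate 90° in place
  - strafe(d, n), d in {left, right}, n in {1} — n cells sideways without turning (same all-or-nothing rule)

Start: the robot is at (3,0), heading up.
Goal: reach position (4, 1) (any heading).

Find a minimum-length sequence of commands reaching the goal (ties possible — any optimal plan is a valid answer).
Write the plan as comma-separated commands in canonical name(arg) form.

begin: at (3,0), heading up
t=1 strafe(right, 1) ⇒ at (4,0), heading up
t=2 move(1) ⇒ at (4,1), heading up
shorter routes all fall short; 2 is best.

strafe(right, 1), move(1)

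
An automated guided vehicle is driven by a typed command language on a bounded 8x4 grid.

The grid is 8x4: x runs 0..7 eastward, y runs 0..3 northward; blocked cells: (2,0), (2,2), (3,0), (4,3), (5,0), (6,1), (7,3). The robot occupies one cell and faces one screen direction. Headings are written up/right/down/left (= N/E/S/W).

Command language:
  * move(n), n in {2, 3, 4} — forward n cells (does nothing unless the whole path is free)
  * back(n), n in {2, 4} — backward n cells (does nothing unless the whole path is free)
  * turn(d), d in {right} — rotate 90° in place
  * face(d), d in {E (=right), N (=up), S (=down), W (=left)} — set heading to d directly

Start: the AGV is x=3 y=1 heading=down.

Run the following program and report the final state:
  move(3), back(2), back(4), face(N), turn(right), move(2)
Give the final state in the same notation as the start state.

initial: x=3 y=1 heading=down
[1] after move(3): x=3 y=1 heading=down
[2] after back(2): x=3 y=3 heading=down
[3] after back(4): x=3 y=3 heading=down
[4] after face(N): x=3 y=3 heading=up
[5] after turn(right): x=3 y=3 heading=right
[6] after move(2): x=3 y=3 heading=right

x=3 y=3 heading=right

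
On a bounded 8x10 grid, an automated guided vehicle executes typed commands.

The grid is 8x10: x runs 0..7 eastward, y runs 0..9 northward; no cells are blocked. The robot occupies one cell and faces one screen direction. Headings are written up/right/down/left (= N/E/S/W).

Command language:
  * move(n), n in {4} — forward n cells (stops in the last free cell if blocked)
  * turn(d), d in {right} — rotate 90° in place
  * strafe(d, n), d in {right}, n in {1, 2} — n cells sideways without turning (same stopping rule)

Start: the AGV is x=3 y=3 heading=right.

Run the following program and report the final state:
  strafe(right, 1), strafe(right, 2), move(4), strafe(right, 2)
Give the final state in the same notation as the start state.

t0: x=3 y=3 heading=right
step 1 (strafe(right, 1)): x=3 y=2 heading=right
step 2 (strafe(right, 2)): x=3 y=0 heading=right
step 3 (move(4)): x=7 y=0 heading=right
step 4 (strafe(right, 2)): x=7 y=0 heading=right

x=7 y=0 heading=right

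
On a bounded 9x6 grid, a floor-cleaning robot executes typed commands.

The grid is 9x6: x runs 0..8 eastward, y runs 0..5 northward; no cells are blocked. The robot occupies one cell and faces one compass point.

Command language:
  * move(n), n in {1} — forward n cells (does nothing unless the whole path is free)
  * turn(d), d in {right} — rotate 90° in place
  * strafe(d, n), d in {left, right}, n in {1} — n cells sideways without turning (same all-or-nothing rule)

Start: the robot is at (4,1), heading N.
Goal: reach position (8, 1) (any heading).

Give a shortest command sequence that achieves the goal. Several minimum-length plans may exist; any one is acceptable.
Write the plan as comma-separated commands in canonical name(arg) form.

from: at (4,1), heading N
1. strafe(right, 1) → at (5,1), heading N
2. strafe(right, 1) → at (6,1), heading N
3. strafe(right, 1) → at (7,1), heading N
4. strafe(right, 1) → at (8,1), heading N
nothing shorter than 4 reaches the goal.

strafe(right, 1), strafe(right, 1), strafe(right, 1), strafe(right, 1)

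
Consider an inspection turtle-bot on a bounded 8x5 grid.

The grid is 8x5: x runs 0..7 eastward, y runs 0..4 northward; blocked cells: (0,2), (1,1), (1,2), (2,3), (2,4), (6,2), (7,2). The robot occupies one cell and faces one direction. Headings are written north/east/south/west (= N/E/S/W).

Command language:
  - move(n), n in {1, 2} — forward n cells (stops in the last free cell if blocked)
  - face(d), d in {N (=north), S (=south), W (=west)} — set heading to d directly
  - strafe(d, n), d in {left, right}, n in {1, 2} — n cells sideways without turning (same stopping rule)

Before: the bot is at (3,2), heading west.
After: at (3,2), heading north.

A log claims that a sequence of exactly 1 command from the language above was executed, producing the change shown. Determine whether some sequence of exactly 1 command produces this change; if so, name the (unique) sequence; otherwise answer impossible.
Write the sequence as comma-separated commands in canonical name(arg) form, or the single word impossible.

face(N)

key: parked at (3,2) the whole time — nothing moves the robot
begin: at (3,2), heading west
1. face(N) → at (3,2), heading north
no rival 1-sequence matches.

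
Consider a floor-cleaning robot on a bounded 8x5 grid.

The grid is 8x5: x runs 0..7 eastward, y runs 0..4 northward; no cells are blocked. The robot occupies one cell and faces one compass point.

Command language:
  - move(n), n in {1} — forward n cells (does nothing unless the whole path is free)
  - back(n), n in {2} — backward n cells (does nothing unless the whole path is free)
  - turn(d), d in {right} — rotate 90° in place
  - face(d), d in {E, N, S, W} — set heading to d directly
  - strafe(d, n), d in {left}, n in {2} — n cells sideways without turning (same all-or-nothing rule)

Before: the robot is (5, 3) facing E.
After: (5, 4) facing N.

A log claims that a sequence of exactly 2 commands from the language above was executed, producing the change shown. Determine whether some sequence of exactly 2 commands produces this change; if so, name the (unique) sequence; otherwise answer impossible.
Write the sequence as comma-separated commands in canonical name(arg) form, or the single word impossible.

key: running move(1) before face(N) would end elsewhere — order is forced
t0: (5, 3) facing E
1. face(N) → (5, 3) facing N
2. move(1) → (5, 4) facing N
no rival 2-sequence matches.

face(N), move(1)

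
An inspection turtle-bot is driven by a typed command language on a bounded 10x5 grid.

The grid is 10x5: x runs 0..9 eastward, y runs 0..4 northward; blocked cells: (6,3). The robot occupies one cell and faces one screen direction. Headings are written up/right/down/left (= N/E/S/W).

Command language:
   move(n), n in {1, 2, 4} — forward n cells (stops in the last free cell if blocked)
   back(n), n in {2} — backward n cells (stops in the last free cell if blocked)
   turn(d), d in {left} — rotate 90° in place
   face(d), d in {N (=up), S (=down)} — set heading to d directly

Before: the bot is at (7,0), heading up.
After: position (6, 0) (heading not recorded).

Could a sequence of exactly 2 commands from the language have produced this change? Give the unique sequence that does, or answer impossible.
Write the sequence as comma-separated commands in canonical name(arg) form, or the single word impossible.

turn(left), move(1)

key: order matters: swapping turn(left) and move(1) lands elsewhere
t0: at (7,0), heading up
[1] after turn(left): at (7,0), heading left
[2] after move(1): at (6,0), heading left
all 49 alternatives checked — unique.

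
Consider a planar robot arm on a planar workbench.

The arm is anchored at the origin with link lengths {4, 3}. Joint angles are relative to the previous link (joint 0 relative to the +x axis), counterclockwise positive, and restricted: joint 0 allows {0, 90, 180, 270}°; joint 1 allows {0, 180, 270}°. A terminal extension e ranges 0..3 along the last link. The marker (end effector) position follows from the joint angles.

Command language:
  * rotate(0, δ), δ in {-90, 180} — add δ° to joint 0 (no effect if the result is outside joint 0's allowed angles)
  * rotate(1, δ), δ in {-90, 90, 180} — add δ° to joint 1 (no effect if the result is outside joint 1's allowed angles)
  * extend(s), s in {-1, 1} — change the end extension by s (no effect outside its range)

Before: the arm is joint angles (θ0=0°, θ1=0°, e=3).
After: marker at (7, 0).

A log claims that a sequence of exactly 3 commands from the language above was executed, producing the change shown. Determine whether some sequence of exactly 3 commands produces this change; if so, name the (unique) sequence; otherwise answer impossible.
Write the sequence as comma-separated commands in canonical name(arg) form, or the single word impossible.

extend(-1), extend(-1), extend(-1)

from: joint angles (θ0=0°, θ1=0°, e=3)
t=1 extend(-1) ⇒ joint angles (θ0=0°, θ1=0°, e=2)
t=2 extend(-1) ⇒ joint angles (θ0=0°, θ1=0°, e=1)
t=3 extend(-1) ⇒ joint angles (θ0=0°, θ1=0°, e=0)
uniquely the one of 343 3-step routes that fits.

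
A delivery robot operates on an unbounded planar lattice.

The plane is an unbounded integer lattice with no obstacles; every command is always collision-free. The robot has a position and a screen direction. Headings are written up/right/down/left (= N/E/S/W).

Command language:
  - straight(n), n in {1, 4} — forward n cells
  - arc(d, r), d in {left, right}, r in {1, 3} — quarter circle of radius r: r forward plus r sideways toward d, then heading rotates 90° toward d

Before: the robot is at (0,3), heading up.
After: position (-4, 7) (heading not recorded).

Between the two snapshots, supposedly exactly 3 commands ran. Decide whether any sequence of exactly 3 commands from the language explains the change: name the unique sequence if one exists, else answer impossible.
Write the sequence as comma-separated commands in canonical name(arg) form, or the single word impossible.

start: at (0,3), heading up
[1] after straight(1): at (0,4), heading up
[2] after arc(left, 3): at (-3,7), heading left
[3] after straight(1): at (-4,7), heading left
no other 3-command option fits: unique.

straight(1), arc(left, 3), straight(1)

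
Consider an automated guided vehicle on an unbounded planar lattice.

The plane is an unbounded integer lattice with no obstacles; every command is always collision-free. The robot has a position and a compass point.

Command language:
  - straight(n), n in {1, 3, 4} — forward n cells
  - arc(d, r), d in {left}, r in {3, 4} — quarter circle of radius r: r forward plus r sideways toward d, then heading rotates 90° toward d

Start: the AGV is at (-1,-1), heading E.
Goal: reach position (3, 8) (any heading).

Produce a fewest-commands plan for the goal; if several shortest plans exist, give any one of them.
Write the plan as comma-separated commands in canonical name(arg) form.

arc(left, 4), straight(1), straight(4)

start: at (-1,-1), heading E
1. arc(left, 4) → at (3,3), heading N
2. straight(1) → at (3,4), heading N
3. straight(4) → at (3,8), heading N
no 2-step plan works, so 3 is optimal.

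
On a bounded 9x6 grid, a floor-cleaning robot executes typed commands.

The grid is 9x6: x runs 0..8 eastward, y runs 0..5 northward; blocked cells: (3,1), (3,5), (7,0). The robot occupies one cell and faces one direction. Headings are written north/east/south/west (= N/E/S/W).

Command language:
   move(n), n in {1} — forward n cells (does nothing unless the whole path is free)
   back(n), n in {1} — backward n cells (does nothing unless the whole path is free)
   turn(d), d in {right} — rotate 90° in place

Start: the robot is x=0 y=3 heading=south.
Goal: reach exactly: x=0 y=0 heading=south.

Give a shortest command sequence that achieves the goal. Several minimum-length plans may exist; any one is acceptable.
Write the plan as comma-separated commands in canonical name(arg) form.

begin: x=0 y=3 heading=south
1. move(1) → x=0 y=2 heading=south
2. move(1) → x=0 y=1 heading=south
3. move(1) → x=0 y=0 heading=south
nothing shorter than 3 reaches the goal.

move(1), move(1), move(1)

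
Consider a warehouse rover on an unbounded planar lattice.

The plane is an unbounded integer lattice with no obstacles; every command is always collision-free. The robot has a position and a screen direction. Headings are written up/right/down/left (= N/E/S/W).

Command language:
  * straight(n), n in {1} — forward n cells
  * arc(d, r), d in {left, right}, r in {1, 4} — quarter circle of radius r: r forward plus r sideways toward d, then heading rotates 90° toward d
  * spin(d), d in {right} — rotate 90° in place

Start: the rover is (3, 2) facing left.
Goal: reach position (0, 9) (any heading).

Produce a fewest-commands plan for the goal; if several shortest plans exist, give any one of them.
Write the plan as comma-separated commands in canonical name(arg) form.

t0: (3, 2) facing left
1. arc(right, 4) → (-1, 6) facing up
2. straight(1) → (-1, 7) facing up
3. straight(1) → (-1, 8) facing up
4. arc(right, 1) → (0, 9) facing right
shorter routes all fall short; 4 is best.

arc(right, 4), straight(1), straight(1), arc(right, 1)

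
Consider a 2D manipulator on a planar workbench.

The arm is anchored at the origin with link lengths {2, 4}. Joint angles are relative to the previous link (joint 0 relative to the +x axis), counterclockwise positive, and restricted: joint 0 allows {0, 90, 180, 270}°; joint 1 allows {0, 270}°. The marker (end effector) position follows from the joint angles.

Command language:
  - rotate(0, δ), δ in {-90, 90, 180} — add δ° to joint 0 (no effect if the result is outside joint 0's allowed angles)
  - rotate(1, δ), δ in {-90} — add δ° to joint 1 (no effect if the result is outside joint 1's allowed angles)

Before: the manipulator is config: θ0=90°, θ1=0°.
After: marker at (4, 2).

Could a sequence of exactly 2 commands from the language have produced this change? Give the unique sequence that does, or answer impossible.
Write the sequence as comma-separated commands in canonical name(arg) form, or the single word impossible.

initial: config: θ0=90°, θ1=0°
t=1 rotate(1, -90) ⇒ config: θ0=90°, θ1=270°
t=2 rotate(1, -90) ⇒ config: θ0=90°, θ1=270°
no rival 2-sequence matches.

rotate(1, -90), rotate(1, -90)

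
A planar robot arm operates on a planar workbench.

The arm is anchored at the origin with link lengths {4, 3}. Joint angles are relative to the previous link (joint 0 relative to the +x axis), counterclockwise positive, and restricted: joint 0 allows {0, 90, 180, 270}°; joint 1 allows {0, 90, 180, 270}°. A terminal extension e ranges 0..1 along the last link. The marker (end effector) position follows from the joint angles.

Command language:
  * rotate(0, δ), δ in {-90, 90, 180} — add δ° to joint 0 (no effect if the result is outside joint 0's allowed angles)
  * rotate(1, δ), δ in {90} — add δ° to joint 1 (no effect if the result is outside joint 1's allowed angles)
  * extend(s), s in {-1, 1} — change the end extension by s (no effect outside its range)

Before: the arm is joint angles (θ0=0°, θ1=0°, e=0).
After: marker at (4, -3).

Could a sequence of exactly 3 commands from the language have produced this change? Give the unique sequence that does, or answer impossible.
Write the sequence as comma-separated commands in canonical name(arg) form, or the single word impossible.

rotate(1, 90), rotate(1, 90), rotate(1, 90)

begin: joint angles (θ0=0°, θ1=0°, e=0)
1. rotate(1, 90) → joint angles (θ0=0°, θ1=90°, e=0)
2. rotate(1, 90) → joint angles (θ0=0°, θ1=180°, e=0)
3. rotate(1, 90) → joint angles (θ0=0°, θ1=270°, e=0)
uniquely the one of 216 3-step routes that fits.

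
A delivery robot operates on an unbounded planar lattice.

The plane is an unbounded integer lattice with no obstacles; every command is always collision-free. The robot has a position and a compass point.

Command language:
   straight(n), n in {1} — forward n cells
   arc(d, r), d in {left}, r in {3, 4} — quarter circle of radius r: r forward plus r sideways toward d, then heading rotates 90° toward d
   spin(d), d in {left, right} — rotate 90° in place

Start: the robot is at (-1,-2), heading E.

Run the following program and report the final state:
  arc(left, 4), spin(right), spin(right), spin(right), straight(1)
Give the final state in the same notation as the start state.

at (2,2), heading W

from: at (-1,-2), heading E
step 1 (arc(left, 4)): at (3,2), heading N
step 2 (spin(right)): at (3,2), heading E
step 3 (spin(right)): at (3,2), heading S
step 4 (spin(right)): at (3,2), heading W
step 5 (straight(1)): at (2,2), heading W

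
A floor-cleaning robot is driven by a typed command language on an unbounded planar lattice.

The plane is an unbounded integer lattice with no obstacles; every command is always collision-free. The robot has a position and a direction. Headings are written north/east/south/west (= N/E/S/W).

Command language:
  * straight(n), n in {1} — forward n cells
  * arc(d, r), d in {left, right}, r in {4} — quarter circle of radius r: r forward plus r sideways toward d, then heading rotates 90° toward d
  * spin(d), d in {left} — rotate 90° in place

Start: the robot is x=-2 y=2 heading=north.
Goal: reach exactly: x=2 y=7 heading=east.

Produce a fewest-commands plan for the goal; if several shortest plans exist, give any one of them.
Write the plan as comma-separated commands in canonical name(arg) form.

straight(1), arc(right, 4)

initial: x=-2 y=2 heading=north
step 1 (straight(1)): x=-2 y=3 heading=north
step 2 (arc(right, 4)): x=2 y=7 heading=east
minimal: 2 command(s), checked below 2.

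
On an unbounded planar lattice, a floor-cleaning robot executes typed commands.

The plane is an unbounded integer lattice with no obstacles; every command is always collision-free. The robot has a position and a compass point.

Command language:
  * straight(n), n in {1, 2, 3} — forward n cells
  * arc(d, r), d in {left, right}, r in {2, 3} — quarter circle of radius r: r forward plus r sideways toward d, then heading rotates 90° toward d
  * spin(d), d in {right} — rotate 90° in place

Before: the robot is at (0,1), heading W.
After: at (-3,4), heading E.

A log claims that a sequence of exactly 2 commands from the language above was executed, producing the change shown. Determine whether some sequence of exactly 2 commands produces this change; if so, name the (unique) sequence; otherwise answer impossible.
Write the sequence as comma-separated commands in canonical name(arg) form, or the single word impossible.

key: cell and facing (now E) both changed — the 2 commands mix motion and turning
t0: at (0,1), heading W
1. arc(right, 3) → at (-3,4), heading N
2. spin(right) → at (-3,4), heading E
uniquely the one of 64 2-step routes that fits.

arc(right, 3), spin(right)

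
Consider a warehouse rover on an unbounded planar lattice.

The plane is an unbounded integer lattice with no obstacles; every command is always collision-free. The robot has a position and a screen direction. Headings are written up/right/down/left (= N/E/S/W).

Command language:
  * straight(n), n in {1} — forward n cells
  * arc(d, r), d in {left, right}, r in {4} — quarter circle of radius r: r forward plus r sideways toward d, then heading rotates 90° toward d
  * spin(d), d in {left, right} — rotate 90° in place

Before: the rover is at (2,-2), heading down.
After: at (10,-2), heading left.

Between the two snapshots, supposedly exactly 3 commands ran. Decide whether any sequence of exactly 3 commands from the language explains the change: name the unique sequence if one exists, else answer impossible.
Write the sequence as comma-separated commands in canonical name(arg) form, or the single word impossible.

key: running spin(left) before arc(left, 4) would end elsewhere — order is forced
begin: at (2,-2), heading down
1. arc(left, 4) → at (6,-6), heading right
2. arc(left, 4) → at (10,-2), heading up
3. spin(left) → at (10,-2), heading left
uniquely the one of 125 3-step routes that fits.

arc(left, 4), arc(left, 4), spin(left)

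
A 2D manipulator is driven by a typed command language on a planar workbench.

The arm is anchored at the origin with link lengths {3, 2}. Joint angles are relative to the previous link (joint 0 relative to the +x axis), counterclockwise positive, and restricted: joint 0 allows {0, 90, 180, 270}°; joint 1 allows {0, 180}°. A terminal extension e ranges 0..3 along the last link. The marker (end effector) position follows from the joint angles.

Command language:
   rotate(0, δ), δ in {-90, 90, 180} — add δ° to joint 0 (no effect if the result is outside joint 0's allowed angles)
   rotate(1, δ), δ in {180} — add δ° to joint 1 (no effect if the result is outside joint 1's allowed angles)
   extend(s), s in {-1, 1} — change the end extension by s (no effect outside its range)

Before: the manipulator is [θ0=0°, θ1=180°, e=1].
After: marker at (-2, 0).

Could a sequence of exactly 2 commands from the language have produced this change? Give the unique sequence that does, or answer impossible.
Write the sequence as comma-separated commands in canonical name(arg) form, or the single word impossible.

from: [θ0=0°, θ1=180°, e=1]
1. extend(1) → [θ0=0°, θ1=180°, e=2]
2. extend(1) → [θ0=0°, θ1=180°, e=3]
all 36 alternatives checked — unique.

extend(1), extend(1)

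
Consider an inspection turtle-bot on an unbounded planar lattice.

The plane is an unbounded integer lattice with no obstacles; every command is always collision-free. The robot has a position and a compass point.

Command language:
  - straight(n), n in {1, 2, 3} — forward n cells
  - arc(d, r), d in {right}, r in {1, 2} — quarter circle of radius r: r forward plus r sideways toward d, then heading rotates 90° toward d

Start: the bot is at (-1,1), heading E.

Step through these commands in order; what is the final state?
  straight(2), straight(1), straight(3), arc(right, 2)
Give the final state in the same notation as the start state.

start: at (-1,1), heading E
[1] after straight(2): at (1,1), heading E
[2] after straight(1): at (2,1), heading E
[3] after straight(3): at (5,1), heading E
[4] after arc(right, 2): at (7,-1), heading S

at (7,-1), heading S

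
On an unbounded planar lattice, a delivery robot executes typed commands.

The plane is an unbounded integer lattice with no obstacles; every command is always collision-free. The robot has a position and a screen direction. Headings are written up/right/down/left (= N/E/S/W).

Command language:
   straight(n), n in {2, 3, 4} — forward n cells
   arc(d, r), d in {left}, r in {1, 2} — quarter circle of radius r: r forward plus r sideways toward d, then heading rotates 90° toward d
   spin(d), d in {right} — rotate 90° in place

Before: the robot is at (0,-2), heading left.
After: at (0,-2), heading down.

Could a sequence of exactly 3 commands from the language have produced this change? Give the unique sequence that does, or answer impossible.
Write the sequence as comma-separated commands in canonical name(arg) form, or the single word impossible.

spin(right), spin(right), spin(right)

key: (0,-2) unmoved — no command in the sequence translates
from: at (0,-2), heading left
t=1 spin(right) ⇒ at (0,-2), heading up
t=2 spin(right) ⇒ at (0,-2), heading right
t=3 spin(right) ⇒ at (0,-2), heading down
no other 3-command option fits: unique.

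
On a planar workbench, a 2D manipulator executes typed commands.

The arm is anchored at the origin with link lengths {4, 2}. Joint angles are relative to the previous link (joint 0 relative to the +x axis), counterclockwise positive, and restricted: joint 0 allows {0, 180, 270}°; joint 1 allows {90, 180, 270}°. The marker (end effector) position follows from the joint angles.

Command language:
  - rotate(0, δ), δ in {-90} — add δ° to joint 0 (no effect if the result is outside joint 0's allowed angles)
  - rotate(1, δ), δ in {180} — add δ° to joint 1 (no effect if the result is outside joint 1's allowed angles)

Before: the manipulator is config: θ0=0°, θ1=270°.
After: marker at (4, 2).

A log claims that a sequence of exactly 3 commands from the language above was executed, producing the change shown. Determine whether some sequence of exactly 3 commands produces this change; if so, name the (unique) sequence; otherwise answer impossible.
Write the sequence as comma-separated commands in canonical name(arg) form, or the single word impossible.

begin: config: θ0=0°, θ1=270°
1. rotate(1, 180) → config: θ0=0°, θ1=90°
2. rotate(1, 180) → config: θ0=0°, θ1=270°
3. rotate(1, 180) → config: θ0=0°, θ1=90°
uniquely the one of 8 3-step routes that fits.

rotate(1, 180), rotate(1, 180), rotate(1, 180)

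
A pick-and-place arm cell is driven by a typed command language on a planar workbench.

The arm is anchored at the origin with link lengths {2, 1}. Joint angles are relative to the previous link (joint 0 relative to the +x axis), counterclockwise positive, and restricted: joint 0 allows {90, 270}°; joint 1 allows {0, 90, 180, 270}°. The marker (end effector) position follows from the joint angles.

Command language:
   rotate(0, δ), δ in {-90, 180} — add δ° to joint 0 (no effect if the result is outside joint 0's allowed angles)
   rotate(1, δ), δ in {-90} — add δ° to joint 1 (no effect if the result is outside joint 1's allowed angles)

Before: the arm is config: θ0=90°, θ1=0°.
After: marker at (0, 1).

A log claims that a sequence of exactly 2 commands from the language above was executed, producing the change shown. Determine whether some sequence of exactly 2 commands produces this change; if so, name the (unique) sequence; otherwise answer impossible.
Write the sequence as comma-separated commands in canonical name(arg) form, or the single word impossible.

start: config: θ0=90°, θ1=0°
step 1 (rotate(1, -90)): config: θ0=90°, θ1=270°
step 2 (rotate(1, -90)): config: θ0=90°, θ1=180°
all 9 alternatives checked — unique.

rotate(1, -90), rotate(1, -90)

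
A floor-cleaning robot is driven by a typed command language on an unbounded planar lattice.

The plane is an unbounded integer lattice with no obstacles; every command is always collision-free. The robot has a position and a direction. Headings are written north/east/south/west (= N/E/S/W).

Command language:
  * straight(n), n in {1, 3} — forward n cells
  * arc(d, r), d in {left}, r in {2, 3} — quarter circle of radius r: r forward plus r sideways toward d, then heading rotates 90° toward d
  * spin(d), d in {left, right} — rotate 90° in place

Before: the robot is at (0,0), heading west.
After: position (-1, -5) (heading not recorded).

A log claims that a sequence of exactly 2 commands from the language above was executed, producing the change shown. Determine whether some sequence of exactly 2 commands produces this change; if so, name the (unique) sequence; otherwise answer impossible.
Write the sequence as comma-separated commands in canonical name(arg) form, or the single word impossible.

arc(left, 3), arc(left, 2)

key: running arc(left, 2) before arc(left, 3) would end elsewhere — order is forced
t0: at (0,0), heading west
[1] after arc(left, 3): at (-3,-3), heading south
[2] after arc(left, 2): at (-1,-5), heading east
uniquely the one of 36 2-step routes that fits.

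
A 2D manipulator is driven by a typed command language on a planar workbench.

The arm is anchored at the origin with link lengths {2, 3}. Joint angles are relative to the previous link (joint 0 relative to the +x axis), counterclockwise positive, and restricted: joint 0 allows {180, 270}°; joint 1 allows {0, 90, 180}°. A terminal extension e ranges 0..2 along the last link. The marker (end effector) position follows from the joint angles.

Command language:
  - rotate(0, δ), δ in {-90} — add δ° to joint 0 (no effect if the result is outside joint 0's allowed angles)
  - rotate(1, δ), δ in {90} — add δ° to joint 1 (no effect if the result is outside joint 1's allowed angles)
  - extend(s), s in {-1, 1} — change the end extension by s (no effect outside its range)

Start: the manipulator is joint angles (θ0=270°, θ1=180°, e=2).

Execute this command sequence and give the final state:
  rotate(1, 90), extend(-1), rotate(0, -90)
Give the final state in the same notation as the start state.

joint angles (θ0=180°, θ1=180°, e=1)

begin: joint angles (θ0=270°, θ1=180°, e=2)
t=1 rotate(1, 90) ⇒ joint angles (θ0=270°, θ1=180°, e=2)
t=2 extend(-1) ⇒ joint angles (θ0=270°, θ1=180°, e=1)
t=3 rotate(0, -90) ⇒ joint angles (θ0=180°, θ1=180°, e=1)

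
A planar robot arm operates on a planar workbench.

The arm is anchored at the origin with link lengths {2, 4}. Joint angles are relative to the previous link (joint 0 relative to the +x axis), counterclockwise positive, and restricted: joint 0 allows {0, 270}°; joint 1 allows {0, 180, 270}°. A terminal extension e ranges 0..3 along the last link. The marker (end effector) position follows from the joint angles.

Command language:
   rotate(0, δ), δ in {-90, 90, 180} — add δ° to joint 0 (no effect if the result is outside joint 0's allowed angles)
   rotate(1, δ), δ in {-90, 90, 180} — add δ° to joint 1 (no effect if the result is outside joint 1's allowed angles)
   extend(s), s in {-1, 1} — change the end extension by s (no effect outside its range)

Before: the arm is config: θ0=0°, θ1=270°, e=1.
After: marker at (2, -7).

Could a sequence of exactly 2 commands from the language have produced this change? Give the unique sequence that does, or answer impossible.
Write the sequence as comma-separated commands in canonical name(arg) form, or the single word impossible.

initial: config: θ0=0°, θ1=270°, e=1
step 1 (extend(1)): config: θ0=0°, θ1=270°, e=2
step 2 (extend(1)): config: θ0=0°, θ1=270°, e=3
no rival 2-sequence matches.

extend(1), extend(1)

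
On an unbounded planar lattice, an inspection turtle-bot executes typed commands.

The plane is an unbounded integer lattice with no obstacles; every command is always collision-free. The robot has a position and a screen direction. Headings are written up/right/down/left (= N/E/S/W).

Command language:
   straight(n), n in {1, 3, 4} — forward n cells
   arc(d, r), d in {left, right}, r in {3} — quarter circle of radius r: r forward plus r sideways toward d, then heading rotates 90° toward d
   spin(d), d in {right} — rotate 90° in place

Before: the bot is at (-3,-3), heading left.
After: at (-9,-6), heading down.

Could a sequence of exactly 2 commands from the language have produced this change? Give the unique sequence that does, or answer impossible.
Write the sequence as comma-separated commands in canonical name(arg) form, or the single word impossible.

key: position moved to (-9,-6) AND the heading swung to S — translation plus rotation needed
from: at (-3,-3), heading left
1. straight(3) → at (-6,-3), heading left
2. arc(left, 3) → at (-9,-6), heading down
no rival 2-sequence matches.

straight(3), arc(left, 3)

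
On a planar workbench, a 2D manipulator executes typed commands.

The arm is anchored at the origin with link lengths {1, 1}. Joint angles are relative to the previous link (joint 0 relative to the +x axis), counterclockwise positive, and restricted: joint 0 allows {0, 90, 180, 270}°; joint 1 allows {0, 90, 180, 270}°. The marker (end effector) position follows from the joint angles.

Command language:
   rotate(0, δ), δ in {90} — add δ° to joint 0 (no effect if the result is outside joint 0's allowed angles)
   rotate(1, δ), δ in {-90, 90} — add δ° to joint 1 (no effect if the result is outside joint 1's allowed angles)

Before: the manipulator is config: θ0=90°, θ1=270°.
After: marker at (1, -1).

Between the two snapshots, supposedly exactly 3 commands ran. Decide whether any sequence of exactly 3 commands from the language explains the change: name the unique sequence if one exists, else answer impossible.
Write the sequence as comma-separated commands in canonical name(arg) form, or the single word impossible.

begin: config: θ0=90°, θ1=270°
step 1 (rotate(0, 90)): config: θ0=180°, θ1=270°
step 2 (rotate(0, 90)): config: θ0=270°, θ1=270°
step 3 (rotate(0, 90)): config: θ0=0°, θ1=270°
no rival 3-sequence matches.

rotate(0, 90), rotate(0, 90), rotate(0, 90)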